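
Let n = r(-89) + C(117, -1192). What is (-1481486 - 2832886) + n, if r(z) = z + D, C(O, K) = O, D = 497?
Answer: -4313847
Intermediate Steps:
r(z) = 497 + z (r(z) = z + 497 = 497 + z)
n = 525 (n = (497 - 89) + 117 = 408 + 117 = 525)
(-1481486 - 2832886) + n = (-1481486 - 2832886) + 525 = -4314372 + 525 = -4313847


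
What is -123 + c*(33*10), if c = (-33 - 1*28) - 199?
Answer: -85923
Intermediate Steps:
c = -260 (c = (-33 - 28) - 199 = -61 - 199 = -260)
-123 + c*(33*10) = -123 - 8580*10 = -123 - 260*330 = -123 - 85800 = -85923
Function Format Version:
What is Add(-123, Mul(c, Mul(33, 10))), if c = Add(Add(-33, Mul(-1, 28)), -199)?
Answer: -85923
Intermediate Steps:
c = -260 (c = Add(Add(-33, -28), -199) = Add(-61, -199) = -260)
Add(-123, Mul(c, Mul(33, 10))) = Add(-123, Mul(-260, Mul(33, 10))) = Add(-123, Mul(-260, 330)) = Add(-123, -85800) = -85923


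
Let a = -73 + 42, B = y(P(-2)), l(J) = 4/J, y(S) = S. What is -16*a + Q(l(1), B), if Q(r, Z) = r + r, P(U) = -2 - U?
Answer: 504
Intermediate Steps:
B = 0 (B = -2 - 1*(-2) = -2 + 2 = 0)
Q(r, Z) = 2*r
a = -31
-16*a + Q(l(1), B) = -16*(-31) + 2*(4/1) = 496 + 2*(4*1) = 496 + 2*4 = 496 + 8 = 504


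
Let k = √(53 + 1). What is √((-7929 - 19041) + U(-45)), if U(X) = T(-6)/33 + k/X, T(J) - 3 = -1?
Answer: √(-734256600 - 1815*√6)/165 ≈ 164.23*I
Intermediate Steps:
k = 3*√6 (k = √54 = 3*√6 ≈ 7.3485)
T(J) = 2 (T(J) = 3 - 1 = 2)
U(X) = 2/33 + 3*√6/X (U(X) = 2/33 + (3*√6)/X = 2*(1/33) + 3*√6/X = 2/33 + 3*√6/X)
√((-7929 - 19041) + U(-45)) = √((-7929 - 19041) + (2/33 + 3*√6/(-45))) = √(-26970 + (2/33 + 3*√6*(-1/45))) = √(-26970 + (2/33 - √6/15)) = √(-890008/33 - √6/15)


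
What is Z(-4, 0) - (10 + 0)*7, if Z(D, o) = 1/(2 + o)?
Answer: -139/2 ≈ -69.500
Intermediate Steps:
Z(-4, 0) - (10 + 0)*7 = 1/(2 + 0) - (10 + 0)*7 = 1/2 - 10*7 = ½ - 1*70 = ½ - 70 = -139/2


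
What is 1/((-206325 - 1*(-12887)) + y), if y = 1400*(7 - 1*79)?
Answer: -1/294238 ≈ -3.3986e-6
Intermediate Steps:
y = -100800 (y = 1400*(7 - 79) = 1400*(-72) = -100800)
1/((-206325 - 1*(-12887)) + y) = 1/((-206325 - 1*(-12887)) - 100800) = 1/((-206325 + 12887) - 100800) = 1/(-193438 - 100800) = 1/(-294238) = -1/294238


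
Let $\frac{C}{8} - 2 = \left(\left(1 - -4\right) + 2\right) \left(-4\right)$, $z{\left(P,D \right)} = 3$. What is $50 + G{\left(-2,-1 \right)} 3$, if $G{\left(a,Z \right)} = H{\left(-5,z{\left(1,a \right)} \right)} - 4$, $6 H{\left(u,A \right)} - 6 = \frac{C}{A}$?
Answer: $\frac{19}{3} \approx 6.3333$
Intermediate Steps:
$C = -208$ ($C = 16 + 8 \left(\left(1 - -4\right) + 2\right) \left(-4\right) = 16 + 8 \left(\left(1 + 4\right) + 2\right) \left(-4\right) = 16 + 8 \left(5 + 2\right) \left(-4\right) = 16 + 8 \cdot 7 \left(-4\right) = 16 + 8 \left(-28\right) = 16 - 224 = -208$)
$H{\left(u,A \right)} = 1 - \frac{104}{3 A}$ ($H{\left(u,A \right)} = 1 + \frac{\left(-208\right) \frac{1}{A}}{6} = 1 - \frac{104}{3 A}$)
$G{\left(a,Z \right)} = - \frac{131}{9}$ ($G{\left(a,Z \right)} = \frac{- \frac{104}{3} + 3}{3} - 4 = \frac{1}{3} \left(- \frac{95}{3}\right) - 4 = - \frac{95}{9} - 4 = - \frac{131}{9}$)
$50 + G{\left(-2,-1 \right)} 3 = 50 - \frac{131}{3} = \frac{19}{3}$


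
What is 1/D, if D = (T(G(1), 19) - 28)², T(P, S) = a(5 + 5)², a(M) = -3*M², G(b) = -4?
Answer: 1/8094960784 ≈ 1.2353e-10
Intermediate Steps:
T(P, S) = 90000 (T(P, S) = (-3*(5 + 5)²)² = (-3*10²)² = (-3*100)² = (-300)² = 90000)
D = 8094960784 (D = (90000 - 28)² = 89972² = 8094960784)
1/D = 1/8094960784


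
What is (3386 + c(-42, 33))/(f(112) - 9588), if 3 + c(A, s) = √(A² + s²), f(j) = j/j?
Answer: -3383/9587 - 3*√317/9587 ≈ -0.35845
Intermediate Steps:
f(j) = 1
c(A, s) = -3 + √(A² + s²)
(3386 + c(-42, 33))/(f(112) - 9588) = (3386 + (-3 + √((-42)² + 33²)))/(1 - 9588) = (3386 + (-3 + √(1764 + 1089)))/(-9587) = (3386 + (-3 + √2853))*(-1/9587) = (3386 + (-3 + 3*√317))*(-1/9587) = (3383 + 3*√317)*(-1/9587) = -3383/9587 - 3*√317/9587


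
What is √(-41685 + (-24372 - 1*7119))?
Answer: 2*I*√18294 ≈ 270.51*I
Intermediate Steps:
√(-41685 + (-24372 - 1*7119)) = √(-41685 + (-24372 - 7119)) = √(-41685 - 31491) = √(-73176) = 2*I*√18294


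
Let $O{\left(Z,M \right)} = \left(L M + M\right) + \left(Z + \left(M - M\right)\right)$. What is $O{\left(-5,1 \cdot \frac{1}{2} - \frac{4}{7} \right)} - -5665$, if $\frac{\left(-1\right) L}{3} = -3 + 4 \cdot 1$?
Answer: $\frac{39621}{7} \approx 5660.1$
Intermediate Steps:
$L = -3$ ($L = - 3 \left(-3 + 4 \cdot 1\right) = - 3 \left(-3 + 4\right) = \left(-3\right) 1 = -3$)
$O{\left(Z,M \right)} = Z - 2 M$ ($O{\left(Z,M \right)} = \left(- 3 M + M\right) + \left(Z + \left(M - M\right)\right) = - 2 M + \left(Z + 0\right) = - 2 M + Z = Z - 2 M$)
$O{\left(-5,1 \cdot \frac{1}{2} - \frac{4}{7} \right)} - -5665 = \left(-5 - 2 \left(1 \cdot \frac{1}{2} - \frac{4}{7}\right)\right) - -5665 = \left(-5 - 2 \left(1 \cdot \frac{1}{2} - \frac{4}{7}\right)\right) + 5665 = \left(-5 - 2 \left(\frac{1}{2} - \frac{4}{7}\right)\right) + 5665 = \left(-5 - - \frac{1}{7}\right) + 5665 = \left(-5 + \frac{1}{7}\right) + 5665 = - \frac{34}{7} + 5665 = \frac{39621}{7}$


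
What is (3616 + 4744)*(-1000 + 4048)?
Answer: 25481280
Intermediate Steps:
(3616 + 4744)*(-1000 + 4048) = 8360*3048 = 25481280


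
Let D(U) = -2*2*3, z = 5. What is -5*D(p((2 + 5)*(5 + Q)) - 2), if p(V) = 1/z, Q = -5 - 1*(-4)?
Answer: 60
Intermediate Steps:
Q = -1 (Q = -5 + 4 = -1)
p(V) = ⅕ (p(V) = 1/5 = ⅕)
D(U) = -12 (D(U) = -4*3 = -12)
-5*D(p((2 + 5)*(5 + Q)) - 2) = -5*(-12) = 60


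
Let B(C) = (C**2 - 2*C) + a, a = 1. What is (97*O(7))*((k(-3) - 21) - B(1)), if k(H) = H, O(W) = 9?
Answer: -20952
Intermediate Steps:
B(C) = 1 + C**2 - 2*C (B(C) = (C**2 - 2*C) + 1 = 1 + C**2 - 2*C)
(97*O(7))*((k(-3) - 21) - B(1)) = (97*9)*((-3 - 21) - (1 + 1**2 - 2*1)) = 873*(-24 - (1 + 1 - 2)) = 873*(-24 - 1*0) = 873*(-24 + 0) = 873*(-24) = -20952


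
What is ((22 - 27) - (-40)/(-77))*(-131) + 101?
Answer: 63452/77 ≈ 824.05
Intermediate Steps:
((22 - 27) - (-40)/(-77))*(-131) + 101 = (-5 - (-40)*(-1)/77)*(-131) + 101 = (-5 - 1*40/77)*(-131) + 101 = (-5 - 40/77)*(-131) + 101 = -425/77*(-131) + 101 = 55675/77 + 101 = 63452/77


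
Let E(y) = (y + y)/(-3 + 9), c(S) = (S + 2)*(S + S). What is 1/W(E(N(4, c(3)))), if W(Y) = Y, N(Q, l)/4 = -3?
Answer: -¼ ≈ -0.25000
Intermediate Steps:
c(S) = 2*S*(2 + S) (c(S) = (2 + S)*(2*S) = 2*S*(2 + S))
N(Q, l) = -12 (N(Q, l) = 4*(-3) = -12)
E(y) = y/3 (E(y) = (2*y)/6 = (2*y)*(⅙) = y/3)
1/W(E(N(4, c(3)))) = 1/((⅓)*(-12)) = 1/(-4) = -¼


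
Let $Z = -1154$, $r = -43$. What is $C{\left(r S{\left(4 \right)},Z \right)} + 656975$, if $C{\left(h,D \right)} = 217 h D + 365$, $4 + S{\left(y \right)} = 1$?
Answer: $-31646582$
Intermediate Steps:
$S{\left(y \right)} = -3$ ($S{\left(y \right)} = -4 + 1 = -3$)
$C{\left(h,D \right)} = 365 + 217 D h$ ($C{\left(h,D \right)} = 217 D h + 365 = 365 + 217 D h$)
$C{\left(r S{\left(4 \right)},Z \right)} + 656975 = \left(365 + 217 \left(-1154\right) \left(\left(-43\right) \left(-3\right)\right)\right) + 656975 = \left(365 + 217 \left(-1154\right) 129\right) + 656975 = \left(365 - 32303922\right) + 656975 = -32303557 + 656975 = -31646582$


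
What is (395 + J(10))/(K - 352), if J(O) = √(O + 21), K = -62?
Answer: -395/414 - √31/414 ≈ -0.96756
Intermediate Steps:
J(O) = √(21 + O)
(395 + J(10))/(K - 352) = (395 + √(21 + 10))/(-62 - 352) = (395 + √31)/(-414) = (395 + √31)*(-1/414) = -395/414 - √31/414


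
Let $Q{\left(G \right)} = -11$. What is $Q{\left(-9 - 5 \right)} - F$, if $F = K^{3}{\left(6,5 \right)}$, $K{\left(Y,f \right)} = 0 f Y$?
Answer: $-11$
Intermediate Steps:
$K{\left(Y,f \right)} = 0$ ($K{\left(Y,f \right)} = 0 Y = 0$)
$F = 0$ ($F = 0^{3} = 0$)
$Q{\left(-9 - 5 \right)} - F = -11 - 0 = -11 + 0 = -11$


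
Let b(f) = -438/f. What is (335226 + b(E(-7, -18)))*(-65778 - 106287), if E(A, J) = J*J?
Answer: -1038247723505/18 ≈ -5.7680e+10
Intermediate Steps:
E(A, J) = J**2
(335226 + b(E(-7, -18)))*(-65778 - 106287) = (335226 - 438/((-18)**2))*(-65778 - 106287) = (335226 - 438/324)*(-172065) = (335226 - 438*1/324)*(-172065) = (335226 - 73/54)*(-172065) = (18102131/54)*(-172065) = -1038247723505/18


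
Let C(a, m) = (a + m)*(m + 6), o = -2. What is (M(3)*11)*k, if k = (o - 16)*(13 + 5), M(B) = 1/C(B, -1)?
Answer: -1782/5 ≈ -356.40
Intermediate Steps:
C(a, m) = (6 + m)*(a + m) (C(a, m) = (a + m)*(6 + m) = (6 + m)*(a + m))
M(B) = 1/(-5 + 5*B) (M(B) = 1/((-1)**2 + 6*B + 6*(-1) + B*(-1)) = 1/(1 + 6*B - 6 - B) = 1/(-5 + 5*B))
k = -324 (k = (-2 - 16)*(13 + 5) = -18*18 = -324)
(M(3)*11)*k = ((1/(5*(-1 + 3)))*11)*(-324) = (((1/5)/2)*11)*(-324) = (((1/5)*(1/2))*11)*(-324) = ((1/10)*11)*(-324) = (11/10)*(-324) = -1782/5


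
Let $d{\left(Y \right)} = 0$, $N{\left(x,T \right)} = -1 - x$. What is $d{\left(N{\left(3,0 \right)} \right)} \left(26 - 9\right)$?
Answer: $0$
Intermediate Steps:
$d{\left(N{\left(3,0 \right)} \right)} \left(26 - 9\right) = 0 \left(26 - 9\right) = 0 \cdot 17 = 0$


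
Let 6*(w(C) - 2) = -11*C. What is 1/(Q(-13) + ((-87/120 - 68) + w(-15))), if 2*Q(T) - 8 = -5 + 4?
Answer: -40/1429 ≈ -0.027992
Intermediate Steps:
w(C) = 2 - 11*C/6 (w(C) = 2 + (-11*C)/6 = 2 - 11*C/6)
Q(T) = 7/2 (Q(T) = 4 + (-5 + 4)/2 = 4 + (1/2)*(-1) = 4 - 1/2 = 7/2)
1/(Q(-13) + ((-87/120 - 68) + w(-15))) = 1/(7/2 + ((-87/120 - 68) + (2 - 11/6*(-15)))) = 1/(7/2 + ((-87*1/120 - 68) + (2 + 55/2))) = 1/(7/2 + ((-29/40 - 68) + 59/2)) = 1/(7/2 + (-2749/40 + 59/2)) = 1/(7/2 - 1569/40) = 1/(-1429/40) = -40/1429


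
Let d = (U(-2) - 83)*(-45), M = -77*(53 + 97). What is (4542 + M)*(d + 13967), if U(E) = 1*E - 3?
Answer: -125632416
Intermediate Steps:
U(E) = -3 + E (U(E) = E - 3 = -3 + E)
M = -11550 (M = -77*150 = -11550)
d = 3960 (d = ((-3 - 2) - 83)*(-45) = (-5 - 83)*(-45) = -88*(-45) = 3960)
(4542 + M)*(d + 13967) = (4542 - 11550)*(3960 + 13967) = -7008*17927 = -125632416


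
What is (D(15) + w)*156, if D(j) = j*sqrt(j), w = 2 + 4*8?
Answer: 5304 + 2340*sqrt(15) ≈ 14367.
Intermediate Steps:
w = 34 (w = 2 + 32 = 34)
D(j) = j**(3/2)
(D(15) + w)*156 = (15**(3/2) + 34)*156 = (15*sqrt(15) + 34)*156 = (34 + 15*sqrt(15))*156 = 5304 + 2340*sqrt(15)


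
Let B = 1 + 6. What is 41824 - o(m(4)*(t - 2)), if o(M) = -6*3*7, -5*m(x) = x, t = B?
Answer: 41950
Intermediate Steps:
B = 7
t = 7
m(x) = -x/5
o(M) = -126 (o(M) = -18*7 = -126)
41824 - o(m(4)*(t - 2)) = 41824 - 1*(-126) = 41824 + 126 = 41950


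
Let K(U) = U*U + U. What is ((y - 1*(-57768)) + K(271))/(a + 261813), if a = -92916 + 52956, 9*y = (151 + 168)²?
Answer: 1285081/1996677 ≈ 0.64361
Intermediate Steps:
y = 101761/9 (y = (151 + 168)²/9 = (⅑)*319² = (⅑)*101761 = 101761/9 ≈ 11307.)
K(U) = U + U² (K(U) = U² + U = U + U²)
a = -39960
((y - 1*(-57768)) + K(271))/(a + 261813) = ((101761/9 - 1*(-57768)) + 271*(1 + 271))/(-39960 + 261813) = ((101761/9 + 57768) + 271*272)/221853 = (621673/9 + 73712)*(1/221853) = (1285081/9)*(1/221853) = 1285081/1996677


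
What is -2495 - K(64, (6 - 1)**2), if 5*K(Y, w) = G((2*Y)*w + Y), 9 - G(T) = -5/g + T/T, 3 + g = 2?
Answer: -12478/5 ≈ -2495.6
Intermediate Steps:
g = -1 (g = -3 + 2 = -1)
G(T) = 3 (G(T) = 9 - (-5/(-1) + T/T) = 9 - (-5*(-1) + 1) = 9 - (5 + 1) = 9 - 1*6 = 9 - 6 = 3)
K(Y, w) = 3/5 (K(Y, w) = (1/5)*3 = 3/5)
-2495 - K(64, (6 - 1)**2) = -2495 - 1*3/5 = -2495 - 3/5 = -12478/5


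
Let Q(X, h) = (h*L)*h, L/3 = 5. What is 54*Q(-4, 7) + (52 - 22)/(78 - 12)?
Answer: 436595/11 ≈ 39690.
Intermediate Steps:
L = 15 (L = 3*5 = 15)
Q(X, h) = 15*h² (Q(X, h) = (h*15)*h = (15*h)*h = 15*h²)
54*Q(-4, 7) + (52 - 22)/(78 - 12) = 54*(15*7²) + (52 - 22)/(78 - 12) = 54*(15*49) + 30/66 = 54*735 + 30*(1/66) = 39690 + 5/11 = 436595/11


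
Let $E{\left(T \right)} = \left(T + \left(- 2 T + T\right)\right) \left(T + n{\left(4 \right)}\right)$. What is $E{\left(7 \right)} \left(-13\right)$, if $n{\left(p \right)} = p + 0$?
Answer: $0$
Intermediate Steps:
$n{\left(p \right)} = p$
$E{\left(T \right)} = 0$ ($E{\left(T \right)} = \left(T + \left(- 2 T + T\right)\right) \left(T + 4\right) = \left(T - T\right) \left(4 + T\right) = 0 \left(4 + T\right) = 0$)
$E{\left(7 \right)} \left(-13\right) = 0 \left(-13\right) = 0$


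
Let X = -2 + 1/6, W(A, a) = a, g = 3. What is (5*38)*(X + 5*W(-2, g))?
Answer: 7505/3 ≈ 2501.7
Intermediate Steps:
X = -11/6 (X = -2 + ⅙ = -11/6 ≈ -1.8333)
(5*38)*(X + 5*W(-2, g)) = (5*38)*(-11/6 + 5*3) = 190*(-11/6 + 15) = 190*(79/6) = 7505/3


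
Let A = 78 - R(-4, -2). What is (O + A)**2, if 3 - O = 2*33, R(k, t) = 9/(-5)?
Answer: 7056/25 ≈ 282.24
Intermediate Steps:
R(k, t) = -9/5 (R(k, t) = 9*(-1/5) = -9/5)
A = 399/5 (A = 78 - 1*(-9/5) = 78 + 9/5 = 399/5 ≈ 79.800)
O = -63 (O = 3 - 2*33 = 3 - 1*66 = 3 - 66 = -63)
(O + A)**2 = (-63 + 399/5)**2 = (84/5)**2 = 7056/25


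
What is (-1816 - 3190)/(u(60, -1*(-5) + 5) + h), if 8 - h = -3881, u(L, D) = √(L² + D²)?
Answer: -19468334/15120621 + 50060*√37/15120621 ≈ -1.2674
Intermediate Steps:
u(L, D) = √(D² + L²)
h = 3889 (h = 8 - 1*(-3881) = 8 + 3881 = 3889)
(-1816 - 3190)/(u(60, -1*(-5) + 5) + h) = (-1816 - 3190)/(√((-1*(-5) + 5)² + 60²) + 3889) = -5006/(√((5 + 5)² + 3600) + 3889) = -5006/(√(10² + 3600) + 3889) = -5006/(√(100 + 3600) + 3889) = -5006/(√3700 + 3889) = -5006/(10*√37 + 3889) = -5006/(3889 + 10*√37)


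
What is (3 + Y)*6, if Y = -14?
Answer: -66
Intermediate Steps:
(3 + Y)*6 = (3 - 14)*6 = -11*6 = -66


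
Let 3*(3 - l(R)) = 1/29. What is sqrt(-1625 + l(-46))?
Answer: 13*I*sqrt(72645)/87 ≈ 40.274*I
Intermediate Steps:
l(R) = 260/87 (l(R) = 3 - 1/3/29 = 3 - 1/3*1/29 = 3 - 1/87 = 260/87)
sqrt(-1625 + l(-46)) = sqrt(-1625 + 260/87) = sqrt(-141115/87) = 13*I*sqrt(72645)/87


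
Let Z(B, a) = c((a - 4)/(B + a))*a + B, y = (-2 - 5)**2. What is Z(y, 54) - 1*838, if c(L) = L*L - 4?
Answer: -10527045/10609 ≈ -992.28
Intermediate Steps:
c(L) = -4 + L**2 (c(L) = L**2 - 4 = -4 + L**2)
y = 49 (y = (-7)**2 = 49)
Z(B, a) = B + a*(-4 + (-4 + a)**2/(B + a)**2) (Z(B, a) = (-4 + ((a - 4)/(B + a))**2)*a + B = (-4 + ((-4 + a)/(B + a))**2)*a + B = (-4 + (-4 + a)**2/(B + a)**2)*a + B = a*(-4 + (-4 + a)**2/(B + a)**2) + B = B + a*(-4 + (-4 + a)**2/(B + a)**2))
Z(y, 54) - 1*838 = (49 - 4*54 + 54*(-4 + 54)**2/(49 + 54)**2) - 1*838 = (49 - 216 + 54*50**2/103**2) - 838 = (49 - 216 + 54*2500*(1/10609)) - 838 = (49 - 216 + 135000/10609) - 838 = -1636703/10609 - 838 = -10527045/10609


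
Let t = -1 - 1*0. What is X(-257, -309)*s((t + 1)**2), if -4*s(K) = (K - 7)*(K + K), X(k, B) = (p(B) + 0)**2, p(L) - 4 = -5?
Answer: 0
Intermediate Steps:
p(L) = -1 (p(L) = 4 - 5 = -1)
X(k, B) = 1 (X(k, B) = (-1 + 0)**2 = (-1)**2 = 1)
t = -1 (t = -1 + 0 = -1)
s(K) = -K*(-7 + K)/2 (s(K) = -(K - 7)*(K + K)/4 = -(-7 + K)*2*K/4 = -K*(-7 + K)/2)
X(-257, -309)*s((t + 1)**2) = 1*((-1 + 1)**2*(7 - (-1 + 1)**2)/2) = 1*((1/2)*0**2*(7 - 1*0**2)) = 1*((1/2)*0*(7 - 1*0)) = 1*((1/2)*0*(7 + 0)) = 1*((1/2)*0*7) = 1*0 = 0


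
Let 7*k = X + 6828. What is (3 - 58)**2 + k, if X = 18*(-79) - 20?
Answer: 26561/7 ≈ 3794.4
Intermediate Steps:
X = -1442 (X = -1422 - 20 = -1442)
k = 5386/7 (k = (-1442 + 6828)/7 = (1/7)*5386 = 5386/7 ≈ 769.43)
(3 - 58)**2 + k = (3 - 58)**2 + 5386/7 = (-55)**2 + 5386/7 = 3025 + 5386/7 = 26561/7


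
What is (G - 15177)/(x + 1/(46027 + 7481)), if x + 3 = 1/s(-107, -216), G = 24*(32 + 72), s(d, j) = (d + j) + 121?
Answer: 68532029748/16239577 ≈ 4220.1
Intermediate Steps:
s(d, j) = 121 + d + j
G = 2496 (G = 24*104 = 2496)
x = -607/202 (x = -3 + 1/(121 - 107 - 216) = -3 + 1/(-202) = -3 - 1/202 = -607/202 ≈ -3.0050)
(G - 15177)/(x + 1/(46027 + 7481)) = (2496 - 15177)/(-607/202 + 1/(46027 + 7481)) = -12681/(-607/202 + 1/53508) = -12681/(-16239577/5404308) = -12681*(-5404308/16239577) = 68532029748/16239577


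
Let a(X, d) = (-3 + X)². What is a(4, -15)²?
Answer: 1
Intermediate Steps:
a(4, -15)² = ((-3 + 4)²)² = (1²)² = 1² = 1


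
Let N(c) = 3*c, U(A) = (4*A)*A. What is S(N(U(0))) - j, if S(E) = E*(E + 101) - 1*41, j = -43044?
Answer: 43003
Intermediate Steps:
U(A) = 4*A²
S(E) = -41 + E*(101 + E) (S(E) = E*(101 + E) - 41 = -41 + E*(101 + E))
S(N(U(0))) - j = (-41 + (3*(4*0²))² + 101*(3*(4*0²))) - 1*(-43044) = (-41 + (3*(4*0))² + 101*(3*(4*0))) + 43044 = (-41 + (3*0)² + 101*(3*0)) + 43044 = (-41 + 0² + 101*0) + 43044 = (-41 + 0 + 0) + 43044 = -41 + 43044 = 43003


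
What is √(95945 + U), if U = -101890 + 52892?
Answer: √46947 ≈ 216.67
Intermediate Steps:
U = -48998
√(95945 + U) = √(95945 - 48998) = √46947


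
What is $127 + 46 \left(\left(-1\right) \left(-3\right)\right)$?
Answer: $265$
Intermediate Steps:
$127 + 46 \left(\left(-1\right) \left(-3\right)\right) = 127 + 46 \cdot 3 = 127 + 138 = 265$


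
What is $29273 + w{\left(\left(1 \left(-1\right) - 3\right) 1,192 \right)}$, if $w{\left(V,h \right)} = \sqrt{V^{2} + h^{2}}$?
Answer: $29273 + 4 \sqrt{2305} \approx 29465.0$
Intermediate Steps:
$29273 + w{\left(\left(1 \left(-1\right) - 3\right) 1,192 \right)} = 29273 + \sqrt{\left(\left(1 \left(-1\right) - 3\right) 1\right)^{2} + 192^{2}} = 29273 + \sqrt{\left(\left(-1 - 3\right) 1\right)^{2} + 36864} = 29273 + \sqrt{\left(\left(-4\right) 1\right)^{2} + 36864} = 29273 + \sqrt{\left(-4\right)^{2} + 36864} = 29273 + \sqrt{16 + 36864} = 29273 + \sqrt{36880} = 29273 + 4 \sqrt{2305}$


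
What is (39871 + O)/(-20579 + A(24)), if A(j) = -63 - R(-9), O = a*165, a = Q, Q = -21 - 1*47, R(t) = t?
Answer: -28651/20633 ≈ -1.3886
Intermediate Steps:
Q = -68 (Q = -21 - 47 = -68)
a = -68
O = -11220 (O = -68*165 = -11220)
A(j) = -54 (A(j) = -63 - 1*(-9) = -63 + 9 = -54)
(39871 + O)/(-20579 + A(24)) = (39871 - 11220)/(-20579 - 54) = 28651/(-20633) = 28651*(-1/20633) = -28651/20633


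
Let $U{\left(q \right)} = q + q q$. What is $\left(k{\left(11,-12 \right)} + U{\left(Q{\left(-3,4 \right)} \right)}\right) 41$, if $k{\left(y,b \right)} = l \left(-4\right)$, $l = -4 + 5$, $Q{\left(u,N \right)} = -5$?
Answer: $656$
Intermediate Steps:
$l = 1$
$U{\left(q \right)} = q + q^{2}$
$k{\left(y,b \right)} = -4$ ($k{\left(y,b \right)} = 1 \left(-4\right) = -4$)
$\left(k{\left(11,-12 \right)} + U{\left(Q{\left(-3,4 \right)} \right)}\right) 41 = \left(-4 - 5 \left(1 - 5\right)\right) 41 = \left(-4 - -20\right) 41 = \left(-4 + 20\right) 41 = 16 \cdot 41 = 656$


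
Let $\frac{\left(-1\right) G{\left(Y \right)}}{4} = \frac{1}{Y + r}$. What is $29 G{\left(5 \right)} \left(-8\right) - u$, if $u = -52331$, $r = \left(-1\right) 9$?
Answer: $52099$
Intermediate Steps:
$r = -9$
$G{\left(Y \right)} = - \frac{4}{-9 + Y}$ ($G{\left(Y \right)} = - \frac{4}{Y - 9} = - \frac{4}{-9 + Y}$)
$29 G{\left(5 \right)} \left(-8\right) - u = 29 \left(- \frac{4}{-9 + 5}\right) \left(-8\right) - -52331 = 29 \left(- \frac{4}{-4}\right) \left(-8\right) + 52331 = 29 \left(\left(-4\right) \left(- \frac{1}{4}\right)\right) \left(-8\right) + 52331 = 29 \cdot 1 \left(-8\right) + 52331 = 29 \left(-8\right) + 52331 = -232 + 52331 = 52099$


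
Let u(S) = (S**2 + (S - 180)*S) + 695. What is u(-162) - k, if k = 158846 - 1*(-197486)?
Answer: -273989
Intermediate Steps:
u(S) = 695 + S**2 + S*(-180 + S) (u(S) = (S**2 + (-180 + S)*S) + 695 = (S**2 + S*(-180 + S)) + 695 = 695 + S**2 + S*(-180 + S))
k = 356332 (k = 158846 + 197486 = 356332)
u(-162) - k = (695 - 180*(-162) + 2*(-162)**2) - 1*356332 = (695 + 29160 + 2*26244) - 356332 = (695 + 29160 + 52488) - 356332 = 82343 - 356332 = -273989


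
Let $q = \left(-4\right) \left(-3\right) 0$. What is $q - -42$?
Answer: $42$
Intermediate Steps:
$q = 0$ ($q = 12 \cdot 0 = 0$)
$q - -42 = 0 - -42 = 0 + 42 = 42$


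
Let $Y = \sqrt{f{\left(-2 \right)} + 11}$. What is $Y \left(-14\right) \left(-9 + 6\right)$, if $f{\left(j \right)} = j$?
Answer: $126$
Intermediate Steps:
$Y = 3$ ($Y = \sqrt{-2 + 11} = \sqrt{9} = 3$)
$Y \left(-14\right) \left(-9 + 6\right) = 3 \left(-14\right) \left(-9 + 6\right) = \left(-42\right) \left(-3\right) = 126$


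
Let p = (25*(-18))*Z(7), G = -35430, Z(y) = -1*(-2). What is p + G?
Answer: -36330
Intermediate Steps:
Z(y) = 2
p = -900 (p = (25*(-18))*2 = -450*2 = -900)
p + G = -900 - 35430 = -36330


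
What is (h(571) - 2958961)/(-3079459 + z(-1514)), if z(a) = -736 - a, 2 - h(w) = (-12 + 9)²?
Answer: 2958968/3078681 ≈ 0.96112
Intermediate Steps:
h(w) = -7 (h(w) = 2 - (-12 + 9)² = 2 - 1*(-3)² = 2 - 1*9 = 2 - 9 = -7)
(h(571) - 2958961)/(-3079459 + z(-1514)) = (-7 - 2958961)/(-3079459 + (-736 - 1*(-1514))) = -2958968/(-3079459 + (-736 + 1514)) = -2958968/(-3079459 + 778) = -2958968/(-3078681) = -2958968*(-1/3078681) = 2958968/3078681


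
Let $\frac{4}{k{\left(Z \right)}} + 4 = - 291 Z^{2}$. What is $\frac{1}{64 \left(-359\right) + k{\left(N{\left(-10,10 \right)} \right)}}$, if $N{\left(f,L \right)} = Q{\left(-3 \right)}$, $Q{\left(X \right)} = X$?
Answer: $- \frac{2623}{60266052} \approx -4.3524 \cdot 10^{-5}$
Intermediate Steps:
$N{\left(f,L \right)} = -3$
$k{\left(Z \right)} = \frac{4}{-4 - 291 Z^{2}}$
$\frac{1}{64 \left(-359\right) + k{\left(N{\left(-10,10 \right)} \right)}} = \frac{1}{64 \left(-359\right) - \frac{4}{4 + 291 \left(-3\right)^{2}}} = \frac{1}{-22976 - \frac{4}{4 + 291 \cdot 9}} = \frac{1}{-22976 - \frac{4}{4 + 2619}} = \frac{1}{-22976 - \frac{4}{2623}} = \frac{1}{- \frac{60266052}{2623}} = - \frac{2623}{60266052}$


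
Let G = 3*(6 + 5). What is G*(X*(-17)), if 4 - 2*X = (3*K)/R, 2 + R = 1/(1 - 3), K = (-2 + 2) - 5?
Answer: 561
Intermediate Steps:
K = -5 (K = 0 - 5 = -5)
R = -5/2 (R = -2 + 1/(1 - 3) = -2 + 1/(-2) = -2 - 1/2 = -5/2 ≈ -2.5000)
X = -1 (X = 2 - 3*(-5)/(2*(-5/2)) = 2 - (-15)*(-2)/(2*5) = 2 - 1/2*6 = 2 - 3 = -1)
G = 33 (G = 3*11 = 33)
G*(X*(-17)) = 33*(-1*(-17)) = 33*17 = 561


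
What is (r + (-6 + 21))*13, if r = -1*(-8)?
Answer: 299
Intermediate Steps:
r = 8
(r + (-6 + 21))*13 = (8 + (-6 + 21))*13 = (8 + 15)*13 = 23*13 = 299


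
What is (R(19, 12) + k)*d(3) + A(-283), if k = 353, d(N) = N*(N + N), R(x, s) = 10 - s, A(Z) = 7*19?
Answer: 6451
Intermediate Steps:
A(Z) = 133
d(N) = 2*N² (d(N) = N*(2*N) = 2*N²)
(R(19, 12) + k)*d(3) + A(-283) = ((10 - 1*12) + 353)*(2*3²) + 133 = ((10 - 12) + 353)*(2*9) + 133 = (-2 + 353)*18 + 133 = 351*18 + 133 = 6318 + 133 = 6451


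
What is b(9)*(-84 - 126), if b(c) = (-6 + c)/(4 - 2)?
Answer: -315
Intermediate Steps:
b(c) = -3 + c/2 (b(c) = (-6 + c)/2 = (-6 + c)*(½) = -3 + c/2)
b(9)*(-84 - 126) = (-3 + (½)*9)*(-84 - 126) = (-3 + 9/2)*(-210) = (3/2)*(-210) = -315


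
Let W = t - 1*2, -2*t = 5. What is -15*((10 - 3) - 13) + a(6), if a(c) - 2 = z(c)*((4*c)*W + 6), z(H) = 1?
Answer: -10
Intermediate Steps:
t = -5/2 (t = -½*5 = -5/2 ≈ -2.5000)
W = -9/2 (W = -5/2 - 1*2 = -5/2 - 2 = -9/2 ≈ -4.5000)
a(c) = 8 - 18*c (a(c) = 2 + 1*((4*c)*(-9/2) + 6) = 2 + 1*(-18*c + 6) = 2 + 1*(6 - 18*c) = 2 + (6 - 18*c) = 8 - 18*c)
-15*((10 - 3) - 13) + a(6) = -15*((10 - 3) - 13) + (8 - 18*6) = -15*(7 - 13) + (8 - 108) = -15*(-6) - 100 = 90 - 100 = -10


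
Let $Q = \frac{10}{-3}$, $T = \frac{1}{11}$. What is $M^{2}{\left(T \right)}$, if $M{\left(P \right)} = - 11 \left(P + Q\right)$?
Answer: $\frac{11449}{9} \approx 1272.1$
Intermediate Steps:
$T = \frac{1}{11} \approx 0.090909$
$Q = - \frac{10}{3}$ ($Q = 10 \left(- \frac{1}{3}\right) = - \frac{10}{3} \approx -3.3333$)
$M{\left(P \right)} = \frac{110}{3} - 11 P$ ($M{\left(P \right)} = - 11 \left(P - \frac{10}{3}\right) = - 11 \left(- \frac{10}{3} + P\right) = \frac{110}{3} - 11 P$)
$M^{2}{\left(T \right)} = \left(\frac{110}{3} - 1\right)^{2} = \left(\frac{107}{3}\right)^{2} = \frac{11449}{9}$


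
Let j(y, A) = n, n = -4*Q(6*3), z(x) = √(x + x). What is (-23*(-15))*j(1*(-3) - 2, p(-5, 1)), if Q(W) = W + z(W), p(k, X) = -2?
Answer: -33120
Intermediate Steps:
z(x) = √2*√x (z(x) = √(2*x) = √2*√x)
Q(W) = W + √2*√W
n = -96 (n = -4*(6*3 + √2*√(6*3)) = -4*(18 + √2*√18) = -4*(18 + √2*(3*√2)) = -4*(18 + 6) = -4*24 = -96)
j(y, A) = -96
(-23*(-15))*j(1*(-3) - 2, p(-5, 1)) = -23*(-15)*(-96) = 345*(-96) = -33120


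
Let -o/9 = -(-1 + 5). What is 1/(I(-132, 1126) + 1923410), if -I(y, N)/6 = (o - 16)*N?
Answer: 1/1788290 ≈ 5.5919e-7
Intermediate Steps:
o = 36 (o = -(-9)*(-1 + 5) = -(-9)*4 = -9*(-4) = 36)
I(y, N) = -120*N (I(y, N) = -6*(36 - 16)*N = -120*N)
1/(I(-132, 1126) + 1923410) = 1/(-120*1126 + 1923410) = 1/(-135120 + 1923410) = 1/1788290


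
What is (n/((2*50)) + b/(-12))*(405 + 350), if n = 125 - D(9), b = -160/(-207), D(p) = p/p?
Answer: 2755901/3105 ≈ 887.57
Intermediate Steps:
D(p) = 1
b = 160/207 (b = -160*(-1/207) = 160/207 ≈ 0.77295)
n = 124 (n = 125 - 1*1 = 125 - 1 = 124)
(n/((2*50)) + b/(-12))*(405 + 350) = (124/((2*50)) + (160/207)/(-12))*(405 + 350) = (124/100 + (160/207)*(-1/12))*755 = (124*(1/100) - 40/621)*755 = (31/25 - 40/621)*755 = (18251/15525)*755 = 2755901/3105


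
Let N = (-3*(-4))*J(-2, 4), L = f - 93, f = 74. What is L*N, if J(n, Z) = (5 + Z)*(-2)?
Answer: 4104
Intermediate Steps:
L = -19 (L = 74 - 93 = -19)
J(n, Z) = -10 - 2*Z
N = -216 (N = (-3*(-4))*(-10 - 2*4) = 12*(-10 - 8) = 12*(-18) = -216)
L*N = -19*(-216) = 4104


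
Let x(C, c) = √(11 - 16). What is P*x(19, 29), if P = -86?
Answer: -86*I*√5 ≈ -192.3*I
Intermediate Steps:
x(C, c) = I*√5 (x(C, c) = √(-5) = I*√5)
P*x(19, 29) = -86*I*√5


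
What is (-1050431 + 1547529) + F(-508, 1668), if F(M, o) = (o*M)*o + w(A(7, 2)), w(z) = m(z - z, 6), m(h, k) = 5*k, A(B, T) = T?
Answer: -1412872664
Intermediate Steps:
w(z) = 30 (w(z) = 5*6 = 30)
F(M, o) = 30 + M*o**2 (F(M, o) = (o*M)*o + 30 = (M*o)*o + 30 = M*o**2 + 30 = 30 + M*o**2)
(-1050431 + 1547529) + F(-508, 1668) = (-1050431 + 1547529) + (30 - 508*1668**2) = 497098 + (30 - 508*2782224) = 497098 + (30 - 1413369792) = 497098 - 1413369762 = -1412872664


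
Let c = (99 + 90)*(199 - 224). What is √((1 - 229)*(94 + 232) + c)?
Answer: I*√79053 ≈ 281.16*I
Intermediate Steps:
c = -4725 (c = 189*(-25) = -4725)
√((1 - 229)*(94 + 232) + c) = √((1 - 229)*(94 + 232) - 4725) = √(-228*326 - 4725) = √(-74328 - 4725) = √(-79053) = I*√79053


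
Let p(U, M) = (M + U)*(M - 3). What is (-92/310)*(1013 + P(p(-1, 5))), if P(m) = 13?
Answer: -47196/155 ≈ -304.49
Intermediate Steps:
p(U, M) = (-3 + M)*(M + U) (p(U, M) = (M + U)*(-3 + M) = (-3 + M)*(M + U))
(-92/310)*(1013 + P(p(-1, 5))) = (-92/310)*(1013 + 13) = -92*1/310*1026 = -46/155*1026 = -47196/155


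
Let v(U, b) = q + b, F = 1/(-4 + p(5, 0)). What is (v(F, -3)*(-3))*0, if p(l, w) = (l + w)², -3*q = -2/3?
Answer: 0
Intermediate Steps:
q = 2/9 (q = -(-2)/(3*3) = -⅓*(-⅔) = 2/9 ≈ 0.22222)
F = 1/21 (F = 1/(-4 + (5 + 0)²) = 1/(-4 + 5²) = 1/(-4 + 25) = 1/21 ≈ 0.047619)
v(U, b) = 2/9 + b
(v(F, -3)*(-3))*0 = ((2/9 - 3)*(-3))*0 = -25/9*(-3)*0 = (25/3)*0 = 0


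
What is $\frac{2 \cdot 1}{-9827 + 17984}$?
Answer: $\frac{2}{8157} \approx 0.00024519$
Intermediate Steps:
$\frac{2 \cdot 1}{-9827 + 17984} = \frac{1}{8157} \cdot 2 = \frac{2}{8157}$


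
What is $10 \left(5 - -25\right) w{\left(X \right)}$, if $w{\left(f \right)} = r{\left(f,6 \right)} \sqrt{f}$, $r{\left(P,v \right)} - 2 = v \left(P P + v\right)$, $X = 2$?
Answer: $18600 \sqrt{2} \approx 26304.0$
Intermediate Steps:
$r{\left(P,v \right)} = 2 + v \left(v + P^{2}\right)$ ($r{\left(P,v \right)} = 2 + v \left(P P + v\right) = 2 + v \left(P^{2} + v\right) = 2 + v \left(v + P^{2}\right)$)
$w{\left(f \right)} = \sqrt{f} \left(38 + 6 f^{2}\right)$ ($w{\left(f \right)} = \left(2 + 6^{2} + 6 f^{2}\right) \sqrt{f} = \left(2 + 36 + 6 f^{2}\right) \sqrt{f} = \left(38 + 6 f^{2}\right) \sqrt{f} = \sqrt{f} \left(38 + 6 f^{2}\right)$)
$10 \left(5 - -25\right) w{\left(X \right)} = 10 \left(5 - -25\right) \sqrt{2} \left(38 + 6 \cdot 2^{2}\right) = 10 \left(5 + 25\right) \sqrt{2} \left(38 + 6 \cdot 4\right) = 10 \cdot 30 \sqrt{2} \left(38 + 24\right) = 300 \sqrt{2} \cdot 62 = 300 \cdot 62 \sqrt{2} = 18600 \sqrt{2}$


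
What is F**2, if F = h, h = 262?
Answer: 68644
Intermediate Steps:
F = 262
F**2 = 262**2 = 68644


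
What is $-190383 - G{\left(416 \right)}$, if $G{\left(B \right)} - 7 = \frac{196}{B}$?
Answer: $- \frac{19800609}{104} \approx -1.9039 \cdot 10^{5}$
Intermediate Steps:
$G{\left(B \right)} = 7 + \frac{196}{B}$
$-190383 - G{\left(416 \right)} = -190383 - \left(7 + \frac{196}{416}\right) = -190383 - \left(7 + 196 \cdot \frac{1}{416}\right) = -190383 - \left(7 + \frac{49}{104}\right) = -190383 - \frac{777}{104} = - \frac{19800609}{104}$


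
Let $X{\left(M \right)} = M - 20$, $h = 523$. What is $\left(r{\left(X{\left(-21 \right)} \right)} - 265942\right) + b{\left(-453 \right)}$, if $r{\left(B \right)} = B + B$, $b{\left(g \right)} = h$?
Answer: $-265501$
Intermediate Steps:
$X{\left(M \right)} = -20 + M$ ($X{\left(M \right)} = M - 20 = -20 + M$)
$b{\left(g \right)} = 523$
$r{\left(B \right)} = 2 B$
$\left(r{\left(X{\left(-21 \right)} \right)} - 265942\right) + b{\left(-453 \right)} = \left(2 \left(-20 - 21\right) - 265942\right) + 523 = \left(2 \left(-41\right) - 265942\right) + 523 = \left(-82 - 265942\right) + 523 = -266024 + 523 = -265501$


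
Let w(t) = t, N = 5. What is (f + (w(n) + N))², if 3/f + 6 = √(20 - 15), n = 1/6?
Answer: 729229/34596 - 853*√5/961 ≈ 19.094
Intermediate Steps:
n = ⅙ ≈ 0.16667
f = 3/(-6 + √5) (f = 3/(-6 + √(20 - 15)) = 3/(-6 + √5) ≈ -0.79704)
(f + (w(n) + N))² = ((-18/31 - 3*√5/31) + (⅙ + 5))² = ((-18/31 - 3*√5/31) + 31/6)² = (853/186 - 3*√5/31)²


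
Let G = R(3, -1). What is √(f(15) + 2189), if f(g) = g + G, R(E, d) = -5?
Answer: √2199 ≈ 46.893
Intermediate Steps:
G = -5
f(g) = -5 + g (f(g) = g - 5 = -5 + g)
√(f(15) + 2189) = √((-5 + 15) + 2189) = √(10 + 2189) = √2199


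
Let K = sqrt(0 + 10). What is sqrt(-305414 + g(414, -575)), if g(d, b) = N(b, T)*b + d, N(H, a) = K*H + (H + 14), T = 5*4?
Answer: 5*sqrt(703 + 13225*sqrt(10)) ≈ 1031.1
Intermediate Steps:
K = sqrt(10) ≈ 3.1623
T = 20
N(H, a) = 14 + H + H*sqrt(10) (N(H, a) = sqrt(10)*H + (H + 14) = H*sqrt(10) + (14 + H) = 14 + H + H*sqrt(10))
g(d, b) = d + b*(14 + b + b*sqrt(10)) (g(d, b) = (14 + b + b*sqrt(10))*b + d = b*(14 + b + b*sqrt(10)) + d = d + b*(14 + b + b*sqrt(10)))
sqrt(-305414 + g(414, -575)) = sqrt(-305414 + (414 - 575*(14 - 575 - 575*sqrt(10)))) = sqrt(-305414 + (414 - 575*(-561 - 575*sqrt(10)))) = sqrt(-305414 + (414 + (322575 + 330625*sqrt(10)))) = sqrt(-305414 + (322989 + 330625*sqrt(10))) = sqrt(17575 + 330625*sqrt(10))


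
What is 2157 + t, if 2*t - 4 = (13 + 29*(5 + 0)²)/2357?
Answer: 5089132/2357 ≈ 2159.2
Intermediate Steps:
t = 5083/2357 (t = 2 + ((13 + 29*(5 + 0)²)/2357)/2 = 2 + ((13 + 29*5²)*(1/2357))/2 = 2 + ((13 + 29*25)*(1/2357))/2 = 2 + ((13 + 725)*(1/2357))/2 = 2 + (738*(1/2357))/2 = 2 + (½)*(738/2357) = 2 + 369/2357 = 5083/2357 ≈ 2.1566)
2157 + t = 2157 + 5083/2357 = 5089132/2357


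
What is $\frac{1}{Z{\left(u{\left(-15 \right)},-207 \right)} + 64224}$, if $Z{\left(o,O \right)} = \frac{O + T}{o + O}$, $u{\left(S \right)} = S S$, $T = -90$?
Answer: $\frac{2}{128415} \approx 1.5575 \cdot 10^{-5}$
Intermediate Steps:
$u{\left(S \right)} = S^{2}$
$Z{\left(o,O \right)} = \frac{-90 + O}{O + o}$ ($Z{\left(o,O \right)} = \frac{O - 90}{o + O} = \frac{-90 + O}{O + o}$)
$\frac{1}{Z{\left(u{\left(-15 \right)},-207 \right)} + 64224} = \frac{1}{\frac{-90 - 207}{-207 + \left(-15\right)^{2}} + 64224} = \frac{1}{\frac{1}{-207 + 225} \left(-297\right) + 64224} = \frac{1}{\frac{1}{18} \left(-297\right) + 64224} = \frac{1}{- \frac{33}{2} + 64224} = \frac{1}{\frac{128415}{2}} = \frac{2}{128415}$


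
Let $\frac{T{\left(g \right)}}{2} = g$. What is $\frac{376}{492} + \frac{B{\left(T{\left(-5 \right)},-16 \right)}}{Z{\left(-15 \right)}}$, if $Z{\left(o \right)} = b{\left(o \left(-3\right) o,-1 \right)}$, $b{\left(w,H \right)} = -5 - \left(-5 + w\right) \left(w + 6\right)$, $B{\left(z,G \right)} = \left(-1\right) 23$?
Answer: $\frac{42765779}{55955775} \approx 0.76428$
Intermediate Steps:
$T{\left(g \right)} = 2 g$
$B{\left(z,G \right)} = -23$
$b{\left(w,H \right)} = -5 - \left(-5 + w\right) \left(6 + w\right)$
$Z{\left(o \right)} = 25 - 9 o^{4} + 3 o^{2}$ ($Z{\left(o \right)} = 25 - o \left(-3\right) o - \left(o \left(-3\right) o\right)^{2} = 25 - - 3 o o - \left(- 3 o o\right)^{2} = 25 - - 3 o^{2} - \left(- 3 o^{2}\right)^{2} = 25 + 3 o^{2} - 9 o^{4} = 25 - 9 o^{4} + 3 o^{2}$)
$\frac{376}{492} + \frac{B{\left(T{\left(-5 \right)},-16 \right)}}{Z{\left(-15 \right)}} = \frac{376}{492} - \frac{23}{25 - 9 \left(-15\right)^{4} + 3 \left(-15\right)^{2}} = 376 \cdot \frac{1}{492} - \frac{23}{25 - 455625 + 3 \cdot 225} = \frac{94}{123} - \frac{23}{25 - 455625 + 675} = \frac{94}{123} - \frac{23}{-454925} = \frac{94}{123} - - \frac{23}{454925} = \frac{94}{123} + \frac{23}{454925} = \frac{42765779}{55955775}$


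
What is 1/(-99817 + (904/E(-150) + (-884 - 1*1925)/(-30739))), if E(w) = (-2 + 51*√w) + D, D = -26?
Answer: -156233911948511171/15594796230973887449234 + 461472772485*I*√6/7797398115486943724617 ≈ -1.0018e-5 + 1.4497e-10*I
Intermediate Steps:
E(w) = -28 + 51*√w (E(w) = (-2 + 51*√w) - 26 = -28 + 51*√w)
1/(-99817 + (904/E(-150) + (-884 - 1*1925)/(-30739))) = 1/(-99817 + (904/(-28 + 51*√(-150)) + (-884 - 1*1925)/(-30739))) = 1/(-99817 + (904/(-28 + 51*(5*I*√6)) + (-884 - 1925)*(-1/30739))) = 1/(-99817 + (904/(-28 + 255*I*√6) - 2809*(-1/30739))) = 1/(-99817 + (904/(-28 + 255*I*√6) + 2809/30739)) = 1/(-99817 + (2809/30739 + 904/(-28 + 255*I*√6))) = 1/(-3068271954/30739 + 904/(-28 + 255*I*√6))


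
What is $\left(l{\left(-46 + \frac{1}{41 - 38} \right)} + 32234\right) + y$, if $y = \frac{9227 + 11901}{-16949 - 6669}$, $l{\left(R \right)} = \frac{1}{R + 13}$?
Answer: $\frac{761280761}{23618} \approx 32233.0$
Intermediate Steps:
$l{\left(R \right)} = \frac{1}{13 + R}$
$y = - \frac{10564}{11809}$ ($y = \frac{21128}{-23618} = 21128 \left(- \frac{1}{23618}\right) = - \frac{10564}{11809} \approx -0.89457$)
$\left(l{\left(-46 + \frac{1}{41 - 38} \right)} + 32234\right) + y = \left(\frac{1}{13 - \left(46 - \frac{1}{41 - 38}\right)} + 32234\right) - \frac{10564}{11809} = \left(\frac{1}{13 - \left(46 - \frac{1}{3}\right)} + 32234\right) - \frac{10564}{11809} = \left(\frac{1}{13 + \left(-46 + \frac{1}{3}\right)} + 32234\right) - \frac{10564}{11809} = \left(\frac{1}{13 - \frac{137}{3}} + 32234\right) - \frac{10564}{11809} = \left(\frac{1}{- \frac{98}{3}} + 32234\right) - \frac{10564}{11809} = \left(- \frac{3}{98} + 32234\right) - \frac{10564}{11809} = \frac{3158929}{98} - \frac{10564}{11809} = \frac{761280761}{23618}$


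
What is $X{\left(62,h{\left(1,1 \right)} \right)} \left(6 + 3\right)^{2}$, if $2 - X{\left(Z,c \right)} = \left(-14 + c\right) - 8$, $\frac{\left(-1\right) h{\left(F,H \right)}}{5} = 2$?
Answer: $2754$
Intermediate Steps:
$h{\left(F,H \right)} = -10$ ($h{\left(F,H \right)} = \left(-5\right) 2 = -10$)
$X{\left(Z,c \right)} = 24 - c$ ($X{\left(Z,c \right)} = 2 - \left(\left(-14 + c\right) - 8\right) = 2 - \left(-22 + c\right) = 24 - c$)
$X{\left(62,h{\left(1,1 \right)} \right)} \left(6 + 3\right)^{2} = \left(24 - -10\right) \left(6 + 3\right)^{2} = \left(24 + 10\right) 9^{2} = 34 \cdot 81 = 2754$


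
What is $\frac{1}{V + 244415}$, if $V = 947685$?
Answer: $\frac{1}{1192100} \approx 8.3886 \cdot 10^{-7}$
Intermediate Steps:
$\frac{1}{V + 244415} = \frac{1}{947685 + 244415} = \frac{1}{1192100}$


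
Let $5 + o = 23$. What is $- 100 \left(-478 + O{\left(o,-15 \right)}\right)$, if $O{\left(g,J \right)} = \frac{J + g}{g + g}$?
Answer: $\frac{143375}{3} \approx 47792.0$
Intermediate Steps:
$o = 18$ ($o = -5 + 23 = 18$)
$O{\left(g,J \right)} = \frac{J + g}{2 g}$
$- 100 \left(-478 + O{\left(o,-15 \right)}\right) = - 100 \left(-478 + \frac{-15 + 18}{2 \cdot 18}\right) = - 100 \left(-478 + \frac{1}{2} \cdot \frac{1}{18} \cdot 3\right) = - 100 \left(-478 + \frac{1}{12}\right) = \left(-100\right) \left(- \frac{5735}{12}\right) = \frac{143375}{3}$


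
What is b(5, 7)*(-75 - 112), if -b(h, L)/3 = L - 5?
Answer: 1122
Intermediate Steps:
b(h, L) = 15 - 3*L (b(h, L) = -3*(L - 5) = -3*(-5 + L) = 15 - 3*L)
b(5, 7)*(-75 - 112) = (15 - 3*7)*(-75 - 112) = (15 - 21)*(-187) = -6*(-187) = 1122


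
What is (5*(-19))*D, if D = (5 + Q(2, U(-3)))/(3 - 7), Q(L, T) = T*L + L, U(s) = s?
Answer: 95/4 ≈ 23.750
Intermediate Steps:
Q(L, T) = L + L*T (Q(L, T) = L*T + L = L + L*T)
D = -¼ (D = (5 + 2*(1 - 3))/(3 - 7) = (5 + 2*(-2))/(-4) = (5 - 4)*(-¼) = 1*(-¼) = -¼ ≈ -0.25000)
(5*(-19))*D = (5*(-19))*(-¼) = -95*(-¼) = 95/4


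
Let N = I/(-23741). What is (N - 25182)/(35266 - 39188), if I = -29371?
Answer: 597816491/93112202 ≈ 6.4204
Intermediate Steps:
N = 29371/23741 (N = -29371/(-23741) = -29371*(-1/23741) = 29371/23741 ≈ 1.2371)
(N - 25182)/(35266 - 39188) = (29371/23741 - 25182)/(35266 - 39188) = -597816491/23741/(-3922) = -597816491/23741*(-1/3922) = 597816491/93112202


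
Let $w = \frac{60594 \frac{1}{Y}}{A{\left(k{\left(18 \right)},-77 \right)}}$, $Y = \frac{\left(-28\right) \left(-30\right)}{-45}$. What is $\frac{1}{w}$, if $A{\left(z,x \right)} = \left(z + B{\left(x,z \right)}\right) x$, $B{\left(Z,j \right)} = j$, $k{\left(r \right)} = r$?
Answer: $\frac{8624}{10099} \approx 0.85395$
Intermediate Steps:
$Y = - \frac{56}{3}$ ($Y = 840 \left(- \frac{1}{45}\right) = - \frac{56}{3} \approx -18.667$)
$A{\left(z,x \right)} = 2 x z$ ($A{\left(z,x \right)} = \left(z + z\right) x = 2 z x = 2 x z$)
$w = \frac{10099}{8624}$ ($w = \frac{60594 \frac{1}{- \frac{56}{3}}}{2 \left(-77\right) 18} = \frac{60594 \left(- \frac{3}{56}\right)}{-2772} = \left(- \frac{90891}{28}\right) \left(- \frac{1}{2772}\right) = \frac{10099}{8624} \approx 1.171$)
$\frac{1}{w} = \frac{1}{\frac{10099}{8624}} = \frac{8624}{10099}$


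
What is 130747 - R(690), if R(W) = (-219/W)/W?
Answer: 20749548973/158700 ≈ 1.3075e+5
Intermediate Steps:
R(W) = -219/W²
130747 - R(690) = 130747 - (-219)/690² = 130747 - (-219)/476100 = 130747 - 1*(-73/158700) = 130747 + 73/158700 = 20749548973/158700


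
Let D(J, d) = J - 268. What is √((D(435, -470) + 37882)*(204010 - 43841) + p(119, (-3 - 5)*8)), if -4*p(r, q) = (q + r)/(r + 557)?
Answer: √16478906839769/52 ≈ 78066.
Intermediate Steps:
D(J, d) = -268 + J
p(r, q) = -(q + r)/(4*(557 + r)) (p(r, q) = -(q + r)/(4*(r + 557)) = -(q + r)/(4*(557 + r)))
√((D(435, -470) + 37882)*(204010 - 43841) + p(119, (-3 - 5)*8)) = √(((-268 + 435) + 37882)*(204010 - 43841) + (-(-3 - 5)*8 - 1*119)/(4*(557 + 119))) = √((167 + 37882)*160169 + (¼)*(-(-8)*8 - 119)/676) = √(38049*160169 + (¼)*(1/676)*(-1*(-64) - 119)) = √(6094270281 + (¼)*(1/676)*(64 - 119)) = √(6094270281 + (¼)*(1/676)*(-55)) = √(6094270281 - 55/2704) = √(16478906839769/2704) = √16478906839769/52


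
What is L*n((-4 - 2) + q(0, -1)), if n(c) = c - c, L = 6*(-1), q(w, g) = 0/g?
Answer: 0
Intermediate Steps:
q(w, g) = 0
L = -6
n(c) = 0
L*n((-4 - 2) + q(0, -1)) = -6*0 = 0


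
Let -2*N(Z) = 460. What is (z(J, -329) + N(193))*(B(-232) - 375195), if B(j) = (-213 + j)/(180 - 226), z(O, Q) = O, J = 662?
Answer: -3727841400/23 ≈ -1.6208e+8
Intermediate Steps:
N(Z) = -230 (N(Z) = -½*460 = -230)
B(j) = 213/46 - j/46 (B(j) = (-213 + j)/(-46) = (-213 + j)*(-1/46) = 213/46 - j/46)
(z(J, -329) + N(193))*(B(-232) - 375195) = (662 - 230)*((213/46 - 1/46*(-232)) - 375195) = 432*((213/46 + 116/23) - 375195) = 432*(445/46 - 375195) = 432*(-17258525/46) = -3727841400/23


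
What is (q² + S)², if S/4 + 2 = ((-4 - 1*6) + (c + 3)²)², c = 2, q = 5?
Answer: 840889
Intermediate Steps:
S = 892 (S = -8 + 4*((-4 - 1*6) + (2 + 3)²)² = -8 + 4*((-4 - 6) + 5²)² = -8 + 4*(-10 + 25)² = -8 + 4*15² = -8 + 4*225 = -8 + 900 = 892)
(q² + S)² = (5² + 892)² = (25 + 892)² = 917² = 840889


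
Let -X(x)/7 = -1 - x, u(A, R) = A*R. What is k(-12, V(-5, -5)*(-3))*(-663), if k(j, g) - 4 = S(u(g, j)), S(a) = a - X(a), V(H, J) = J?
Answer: -714051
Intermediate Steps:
X(x) = 7 + 7*x (X(x) = -7*(-1 - x) = 7 + 7*x)
S(a) = -7 - 6*a (S(a) = a - (7 + 7*a) = a + (-7 - 7*a) = -7 - 6*a)
k(j, g) = -3 - 6*g*j (k(j, g) = 4 + (-7 - 6*g*j) = -3 - 6*g*j)
k(-12, V(-5, -5)*(-3))*(-663) = (-3 - 6*(-5*(-3))*(-12))*(-663) = (-3 - 6*15*(-12))*(-663) = (-3 + 1080)*(-663) = 1077*(-663) = -714051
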